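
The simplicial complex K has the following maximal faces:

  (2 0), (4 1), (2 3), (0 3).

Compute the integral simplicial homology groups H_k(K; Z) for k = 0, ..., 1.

H_0 ≅ Z^2,  H_1 ≅ Z.

Take the total order 0 < 1 < 2 < 3 < 4 on the vertex set. Then K (dimension 1) consists of the simplices:

  0-simplices (5): [0], [1], [2], [3], [4]
  1-simplices (4): [0,2], [0,3], [1,4], [2,3]

giving chain groups C_0 ≅ Z^5, C_1 ≅ Z^4.

Boundary ∂_1: C_1 → C_0 is given by ∂[p,q] = [q] − [p]. For instance
  ∂[2,3] = [3] − [2].
As a 5×4 matrix over Z this has rank 3, with invariant factors (1,1,1).

Now H_k = ker ∂_k / im ∂_{k+1}, so:

  H_0: rank C_0 − rank ∂_1 = 5 − 3 = 2, and the invariant factors of ∂_1 are all 1, so H_0 = Z^2.
  H_1: rank ker ∂_1 − rank ∂_2 = (4 − 3) − 0 = 1, and there is no ∂_2, so H_1 = Z.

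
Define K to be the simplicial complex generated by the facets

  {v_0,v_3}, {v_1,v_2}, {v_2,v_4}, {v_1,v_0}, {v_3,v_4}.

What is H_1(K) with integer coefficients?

K has 5 vertices, 5 edges.
rank ∂_1 = 4, rank ∂_2 = 0 ⇒ b_1 = 5 − 4 − 0 = 1. So H_1 = Z.

H_1 ≅ Z.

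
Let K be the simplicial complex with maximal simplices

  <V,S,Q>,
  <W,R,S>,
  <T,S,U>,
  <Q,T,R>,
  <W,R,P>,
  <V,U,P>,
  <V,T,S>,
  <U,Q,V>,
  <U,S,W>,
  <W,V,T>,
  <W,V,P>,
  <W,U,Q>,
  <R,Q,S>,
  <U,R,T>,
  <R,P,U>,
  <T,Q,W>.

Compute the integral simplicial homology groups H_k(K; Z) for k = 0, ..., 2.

H_0 = Z,  H_1 = Z^2,  H_2 = Z.

Order the vertices as P < Q < R < S < T < U < V < W. Listing each simplex with vertices in this order, K has dimension 2 with simplices:

  0-simplices (8): P, Q, R, S, T, U, V, W
  1-simplices (24): PR, PU, PV, PW, QR, QS, QT, QU, QV, QW, RS, RT, RU, RW, ST, SU, SV, SW, TU, TV, TW, UV, UW, VW
  2-simplices (16): PRU, PRW, PUV, PVW, QRS, QRT, QSV, QTW, QUV, QUW, RSW, RTU, STU, STV, SUW, TVW

so the chain groups are C_0 ≅ Z^8, C_1 ≅ Z^24, C_2 ≅ Z^16.

∂_1: C_1 → C_0 is given by ∂[p,q] = [q] − [p]. For instance
  ∂PW = W − P.
The resulting 8×24 matrix has rank 7, and its Smith normal form has invariant factors (1,1,1,1,1,1,1).

∂_2: C_2 → C_1 sends each 2-simplex [p,q,r] to [q,r] − [p,r] + [p,q]. For instance
  ∂STV = TV − SV + ST,
  ∂STU = TU − SU + ST.
This gives a 24×16 integer matrix of rank 15; reducing to Smith normal form yields diagonal entries (1,1,1,1,1,1,1,1,1,1,1,1,1,1,1).

Now H_k = ker ∂_k / im ∂_{k+1}, so:

  H_0: rank C_0 − rank ∂_1 = 8 − 7 = 1, and the invariant factors of ∂_1 are all 1, so H_0 ≅ Z.
  H_1: rank ker ∂_1 − rank ∂_2 = (24 − 7) − 15 = 2, and the invariant factors of ∂_2 are all 1, so H_1 ≅ Z^2.
  H_2: rank ker ∂_2 − rank ∂_3 = (16 − 15) − 0 = 1, and there is no ∂_3, so H_2 ≅ Z.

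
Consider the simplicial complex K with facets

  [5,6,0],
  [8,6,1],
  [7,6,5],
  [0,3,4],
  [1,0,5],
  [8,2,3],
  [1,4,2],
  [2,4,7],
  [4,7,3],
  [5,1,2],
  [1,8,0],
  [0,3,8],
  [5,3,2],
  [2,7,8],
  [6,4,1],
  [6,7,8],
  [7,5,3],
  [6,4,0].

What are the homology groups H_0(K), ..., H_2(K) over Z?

Fix the vertex order 0 < 1 < 2 < 3 < 4 < 5 < 6 < 7 < 8 and write every simplex with vertices in increasing order. Then dim K = 2 and the simplices of K are:

  0-simplices (9): [0], [1], [2], [3], [4], [5], [6], [7], [8]
  1-simplices (27): (27 of them)
  2-simplices (18): [0,1,5], [0,1,8], [0,3,4], [0,3,8], [0,4,6], [0,5,6], [1,2,4], [1,2,5], [1,4,6], [1,6,8], [2,3,5], [2,3,8], [2,4,7], [2,7,8], [3,4,7], [3,5,7], [5,6,7], [6,7,8]

so the chain groups are C_0 ≅ Z^9, C_1 ≅ Z^27, C_2 ≅ Z^18.

The boundary map ∂_1: C_1 → C_0 is given by ∂[p,q] = [q] − [p]. For instance
  ∂[3,4] = [4] − [3].
As a 9×27 matrix over Z this has rank 8, with invariant factors (1,1,1,1,1,1,1,1).

The boundary map ∂_2: C_2 → C_1 acts by ∂[p,q,r] = [q,r] − [p,r] + [p,q]. For instance
  ∂[0,1,5] = [1,5] − [0,5] + [0,1],
  ∂[0,3,4] = [3,4] − [0,4] + [0,3].
The resulting 27×18 matrix has rank 18, and its Smith normal form has invariant factors (1,1,1,1,1,1,1,1,1,1,1,1,1,1,1,1,1,2).

From H_k ≅ ker(∂_k) / im(∂_{k+1}) we obtain:

  H_0: rank C_0 − rank ∂_1 = 9 − 8 = 1, and the invariant factors of ∂_1 are all 1, so H_0 ≅ Z.
  H_1: rank ker ∂_1 − rank ∂_2 = (27 − 8) − 18 = 1, and ∂_2 has invariant factor 2 > 1, so H_1 ≅ Z × Z/2.
  H_2: rank ker ∂_2 − rank ∂_3 = (18 − 18) − 0 = 0, and there is no ∂_3, so H_2 ≅ 0.

As a check, the Euler characteristic is 9 − 27 + 18 = 0, which agrees with 1 − 1 + 0 = 0.

H_0 ≅ Z,  H_1 ≅ Z × Z/2,  H_2 = 0.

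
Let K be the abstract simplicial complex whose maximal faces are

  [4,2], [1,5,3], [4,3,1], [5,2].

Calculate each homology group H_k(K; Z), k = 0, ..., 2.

Fix the vertex order 1 < 2 < 3 < 4 < 5 and write every simplex with vertices in increasing order. Then dim K = 2 and the simplices of K are:

  0-simplices (5): [1], [2], [3], [4], [5]
  1-simplices (7): [1,3], [1,4], [1,5], [2,4], [2,5], [3,4], [3,5]
  2-simplices (2): [1,3,4], [1,3,5]

giving chain groups C_0 ≅ Z^5, C_1 ≅ Z^7, C_2 ≅ Z^2.

The boundary map ∂_1: C_1 → C_0 maps an edge to its endpoints' difference, ∂[p,q] = q − p.
This gives a 5×7 integer matrix of rank 4; reducing to Smith normal form yields diagonal entries (1,1,1,1).

Boundary ∂_2: C_2 → C_1 maps a triangle to the signed sum of its edges. For instance
  ∂[1,3,4] = [3,4] − [1,4] + [1,3],
  ∂[1,3,5] = [3,5] − [1,5] + [1,3].
The resulting 7×2 matrix has rank 2, and its Smith normal form has invariant factors (1,1).

Computing H_k = (kernel of ∂_k) / (image of ∂_{k+1}):

  H_0: rank C_0 − rank ∂_1 = 5 − 4 = 1, and the invariant factors of ∂_1 are all 1, so H_0 ≅ Z.
  H_1: rank ker ∂_1 − rank ∂_2 = (7 − 4) − 2 = 1, and the invariant factors of ∂_2 are all 1, so H_1 ≅ Z.
  H_2: rank ker ∂_2 − rank ∂_3 = (2 − 2) − 0 = 0, and there is no ∂_3, so H_2 ≅ 0.

As a check, the Euler characteristic is 5 − 7 + 2 = 0, which agrees with 1 − 1 + 0 = 0.

H_0 = Z,  H_1 = Z,  H_2 = 0.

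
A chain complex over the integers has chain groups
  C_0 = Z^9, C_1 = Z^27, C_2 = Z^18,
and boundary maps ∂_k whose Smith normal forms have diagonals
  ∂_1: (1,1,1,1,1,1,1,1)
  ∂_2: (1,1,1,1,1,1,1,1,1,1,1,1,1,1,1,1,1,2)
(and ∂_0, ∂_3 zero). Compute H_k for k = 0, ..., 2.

H_0 = Z,  H_1 = Z ⊕ Z/2,  H_2 = 0.

H_0: b_0 = 9 − 0 − 8 = 1; torsion from ∂_1 factors > 1: none. So H_0 = Z.
H_1: b_1 = 27 − 8 − 18 = 1; torsion from ∂_2 factors > 1: [2]. So H_1 = Z ⊕ Z/2.
H_2: b_2 = 18 − 18 − 0 = 0; torsion from ∂_3 factors > 1: none. So H_2 = 0.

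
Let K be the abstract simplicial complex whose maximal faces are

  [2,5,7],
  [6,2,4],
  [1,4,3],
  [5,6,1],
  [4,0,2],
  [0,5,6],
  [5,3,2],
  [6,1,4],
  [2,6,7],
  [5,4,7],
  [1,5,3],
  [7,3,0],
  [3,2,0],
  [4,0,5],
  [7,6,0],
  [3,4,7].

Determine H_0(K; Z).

H_0 ≅ Z.

Fix the vertex order 0 < 1 < 2 < 3 < 4 < 5 < 6 < 7 and write every simplex with vertices in increasing order. Then dim K = 2 and the simplices of K are:

  0-simplices (8): [0], [1], [2], [3], [4], [5], [6], [7]
  1-simplices (24): (24 of them)
  2-simplices (16): [0,2,3], [0,2,4], [0,3,7], [0,4,5], [0,5,6], [0,6,7], [1,3,4], [1,3,5], [1,4,6], [1,5,6], [2,3,5], [2,4,6], [2,5,7], [2,6,7], [3,4,7], [4,5,7]

so the chain groups are C_0 ≅ Z^8, C_1 ≅ Z^24, C_2 ≅ Z^16.

∂_1: C_1 → C_0 sends each edge [p,q] (with p < q) to q − p. For instance
  ∂[6,7] = [7] − [6].
This gives a 8×24 integer matrix of rank 7; reducing to Smith normal form yields diagonal entries (1,1,1,1,1,1,1).

The boundary map ∂_2: C_2 → C_1 acts by ∂[p,q,r] = [q,r] − [p,r] + [p,q]. For instance
  ∂[3,4,7] = [4,7] − [3,7] + [3,4],
  ∂[0,4,5] = [4,5] − [0,5] + [0,4].
The 24×16 boundary matrix has rank 15 and Smith normal form diag(1,1,1,1,1,1,1,1,1,1,1,1,1,1,1).

From H_k ≅ ker(∂_k) / im(∂_{k+1}) we obtain:

  H_0: rank C_0 − rank ∂_1 = 8 − 7 = 1, and the invariant factors of ∂_1 are all 1, so H_0 ≅ Z.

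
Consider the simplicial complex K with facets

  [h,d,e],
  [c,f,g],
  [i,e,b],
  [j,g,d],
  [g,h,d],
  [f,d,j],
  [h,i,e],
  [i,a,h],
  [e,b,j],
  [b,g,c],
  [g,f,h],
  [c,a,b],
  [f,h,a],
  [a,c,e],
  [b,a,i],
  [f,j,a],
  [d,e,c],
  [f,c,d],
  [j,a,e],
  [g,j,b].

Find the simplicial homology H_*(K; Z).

H_0 ≅ Z,  H_1 ≅ Z ⊕ Z/2Z,  H_2 = 0.

We work with the vertex ordering a < b < c < d < e < f < g < h < i < j. The simplices of K, each written with vertices in increasing order, are:

  0-simplices (10): a, b, c, d, e, f, g, h, i, j
  1-simplices (30): ab, ac, ae, af, ah, ai, aj, bc, be, bg, bi, bj, cd, ce, cf, cg, de, df, dg, dh, dj, eh, ei, ej, fg, fh, fj, gh, gj, hi
  2-simplices (20): abc, abi, ace, aej, afh, afj, ahi, bcg, bei, bej, bgj, cde, cdf, cfg, deh, dfj, dgh, dgj, ehi, fgh

so the chain groups are C_0 ≅ Z^10, C_1 ≅ Z^30, C_2 ≅ Z^20.

The boundary map ∂_1: C_1 → C_0 maps an edge to its endpoints' difference, ∂[p,q] = q − p.
This gives a 10×30 integer matrix of rank 9; reducing to Smith normal form yields diagonal entries (1,1,1,1,1,1,1,1,1).

∂_2: C_2 → C_1 acts by ∂[p,q,r] = [q,r] − [p,r] + [p,q]. For instance
  ∂dgj = gj − dj + dg,
  ∂cfg = fg − cg + cf.
As a 30×20 matrix over Z this has rank 20, with invariant factors (1,1,1,1,1,1,1,1,1,1,1,1,1,1,1,1,1,1,1,2).

Now H_k = ker ∂_k / im ∂_{k+1}, so:

  H_0: rank C_0 − rank ∂_1 = 10 − 9 = 1, and the invariant factors of ∂_1 are all 1, so H_0 = Z.
  H_1: rank ker ∂_1 − rank ∂_2 = (30 − 9) − 20 = 1, and ∂_2 has invariant factor 2 > 1, so H_1 = Z ⊕ Z/2Z.
  H_2: rank ker ∂_2 − rank ∂_3 = (20 − 20) − 0 = 0, and there is no ∂_3, so H_2 = 0.

As a check, the Euler characteristic is 10 − 30 + 20 = 0, which agrees with 1 − 1 + 0 = 0.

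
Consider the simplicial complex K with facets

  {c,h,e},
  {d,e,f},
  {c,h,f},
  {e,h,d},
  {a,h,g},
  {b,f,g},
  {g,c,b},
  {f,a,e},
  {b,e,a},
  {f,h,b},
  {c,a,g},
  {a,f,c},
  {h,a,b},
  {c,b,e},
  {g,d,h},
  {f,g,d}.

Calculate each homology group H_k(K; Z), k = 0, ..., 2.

We work with the vertex ordering a < b < c < d < e < f < g < h. The simplices of K, each written with vertices in increasing order, are:

  0-simplices (8): a, b, c, d, e, f, g, h
  1-simplices (24): ab, ac, ae, af, ag, ah, bc, be, bf, bg, bh, ce, cf, cg, ch, de, df, dg, dh, ef, eh, fg, fh, gh
  2-simplices (16): abe, abh, acf, acg, aef, agh, bce, bcg, bfg, bfh, ceh, cfh, def, deh, dfg, dgh

giving chain groups C_0 ≅ Z^8, C_1 ≅ Z^24, C_2 ≅ Z^16.

∂_1: C_1 → C_0 is given by ∂[p,q] = [q] − [p].
The resulting 8×24 matrix has rank 7, and its Smith normal form has invariant factors (1,1,1,1,1,1,1).

∂_2: C_2 → C_1 sends each 2-simplex [p,q,r] to [q,r] − [p,r] + [p,q]. For instance
  ∂agh = gh − ah + ag,
  ∂bce = ce − be + bc.
The 24×16 boundary matrix has rank 15 and Smith normal form diag(1,1,1,1,1,1,1,1,1,1,1,1,1,1,1).

From H_k ≅ ker(∂_k) / im(∂_{k+1}) we obtain:

  H_0: rank C_0 − rank ∂_1 = 8 − 7 = 1, and the invariant factors of ∂_1 are all 1, so H_0 = Z.
  H_1: rank ker ∂_1 − rank ∂_2 = (24 − 7) − 15 = 2, and the invariant factors of ∂_2 are all 1, so H_1 = Z^2.
  H_2: rank ker ∂_2 − rank ∂_3 = (16 − 15) − 0 = 1, and there is no ∂_3, so H_2 = Z.

As a check, the Euler characteristic is 8 − 24 + 16 = 0, which agrees with 1 − 2 + 1 = 0.
(K is a triangulation of the torus T^2.)

H_0 = Z,  H_1 = Z^2,  H_2 = Z.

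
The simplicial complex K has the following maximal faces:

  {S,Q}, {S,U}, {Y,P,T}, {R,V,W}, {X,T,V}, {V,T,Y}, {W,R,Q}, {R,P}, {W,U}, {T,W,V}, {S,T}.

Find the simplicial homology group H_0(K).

We work with the vertex ordering P < Q < R < S < T < U < V < W < X < Y. The simplices of K, each written with vertices in increasing order, are:

  0-simplices (10): P, Q, R, S, T, U, V, W, X, Y
  1-simplices (18): PR, PT, PY, QR, QS, QW, RV, RW, ST, SU, TV, TW, TX, TY, UW, VW, VX, VY
  2-simplices (6): PTY, QRW, RVW, TVW, TVX, TVY

Hence C_0 ≅ Z^10, C_1 ≅ Z^18, C_2 ≅ Z^6.

Boundary ∂_1: C_1 → C_0 sends each edge [p,q] (with p < q) to q − p.
As a 10×18 matrix over Z this has rank 9, with invariant factors (1,1,1,1,1,1,1,1,1).

∂_2: C_2 → C_1 sends each 2-simplex [p,q,r] to [q,r] − [p,r] + [p,q]. For instance
  ∂QRW = RW − QW + QR,
  ∂RVW = VW − RW + RV.
This gives a 18×6 integer matrix of rank 6; reducing to Smith normal form yields diagonal entries (1,1,1,1,1,1).

From H_k ≅ ker(∂_k) / im(∂_{k+1}) we obtain:

  H_0: rank C_0 − rank ∂_1 = 10 − 9 = 1, and the invariant factors of ∂_1 are all 1, so H_0 = Z.

H_0 ≅ Z.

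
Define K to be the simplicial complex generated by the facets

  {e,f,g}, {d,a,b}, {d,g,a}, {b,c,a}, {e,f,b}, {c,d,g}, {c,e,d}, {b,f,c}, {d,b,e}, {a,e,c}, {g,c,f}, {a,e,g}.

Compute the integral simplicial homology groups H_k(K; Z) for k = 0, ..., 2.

H_0 = Z,  H_1 = Z_2,  H_2 = 0.

We work with the vertex ordering a < b < c < d < e < f < g. The simplices of K, each written with vertices in increasing order, are:

  0-simplices (7): a, b, c, d, e, f, g
  1-simplices (18): ab, ac, ad, ae, ag, bc, bd, be, bf, cd, ce, cf, cg, de, dg, ef, eg, fg
  2-simplices (12): abc, abd, ace, adg, aeg, bcf, bde, bef, cde, cdg, cfg, efg

so the chain groups are C_0 ≅ Z^7, C_1 ≅ Z^18, C_2 ≅ Z^12.

∂_1: C_1 → C_0 is given by ∂[p,q] = [q] − [p]. For instance
  ∂ae = e − a.
As a 7×18 matrix over Z this has rank 6, with invariant factors (1,1,1,1,1,1).

∂_2: C_2 → C_1 sends each 2-simplex [p,q,r] to [q,r] − [p,r] + [p,q]. For instance
  ∂cfg = fg − cg + cf,
  ∂bde = de − be + bd.
The resulting 18×12 matrix has rank 12, and its Smith normal form has invariant factors (1,1,1,1,1,1,1,1,1,1,1,2).

Computing H_k = (kernel of ∂_k) / (image of ∂_{k+1}):

  H_0: rank C_0 − rank ∂_1 = 7 − 6 = 1, and the invariant factors of ∂_1 are all 1, so H_0 ≅ Z.
  H_1: rank ker ∂_1 − rank ∂_2 = (18 − 6) − 12 = 0, and ∂_2 has invariant factor 2 > 1, so H_1 ≅ Z_2.
  H_2: rank ker ∂_2 − rank ∂_3 = (12 − 12) − 0 = 0, and there is no ∂_3, so H_2 ≅ 0.

As a check, the Euler characteristic is 7 − 18 + 12 = 1, which agrees with 1 − 0 + 0 = 1.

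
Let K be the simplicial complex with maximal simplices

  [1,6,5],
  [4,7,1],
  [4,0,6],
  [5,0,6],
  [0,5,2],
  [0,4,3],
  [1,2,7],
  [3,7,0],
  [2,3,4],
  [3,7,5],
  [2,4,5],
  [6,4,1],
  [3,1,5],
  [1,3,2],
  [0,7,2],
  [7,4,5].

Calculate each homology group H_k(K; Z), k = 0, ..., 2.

H_0 ≅ Z,  H_1 ≅ Z^2,  H_2 ≅ Z.

Take the total order 0 < 1 < 2 < 3 < 4 < 5 < 6 < 7 on the vertex set. Then K (dimension 2) consists of the simplices:

  0-simplices (8): [0], [1], [2], [3], [4], [5], [6], [7]
  1-simplices (24): (24 of them)
  2-simplices (16): [0,2,5], [0,2,7], [0,3,4], [0,3,7], [0,4,6], [0,5,6], [1,2,3], [1,2,7], [1,3,5], [1,4,6], [1,4,7], [1,5,6], [2,3,4], [2,4,5], [3,5,7], [4,5,7]

so the chain groups are C_0 ≅ Z^8, C_1 ≅ Z^24, C_2 ≅ Z^16.

The boundary map ∂_1: C_1 → C_0 sends each edge [p,q] (with p < q) to q − p. For instance
  ∂[1,7] = [7] − [1].
The resulting 8×24 matrix has rank 7, and its Smith normal form has invariant factors (1,1,1,1,1,1,1).

The boundary map ∂_2: C_2 → C_1 acts by ∂[p,q,r] = [q,r] − [p,r] + [p,q]. For instance
  ∂[0,2,7] = [2,7] − [0,7] + [0,2],
  ∂[1,5,6] = [5,6] − [1,6] + [1,5].
As a 24×16 matrix over Z this has rank 15, with invariant factors (1,1,1,1,1,1,1,1,1,1,1,1,1,1,1).

Computing H_k = (kernel of ∂_k) / (image of ∂_{k+1}):

  H_0: rank C_0 − rank ∂_1 = 8 − 7 = 1, and the invariant factors of ∂_1 are all 1, so H_0 = Z.
  H_1: rank ker ∂_1 − rank ∂_2 = (24 − 7) − 15 = 2, and the invariant factors of ∂_2 are all 1, so H_1 = Z^2.
  H_2: rank ker ∂_2 − rank ∂_3 = (16 − 15) − 0 = 1, and there is no ∂_3, so H_2 = Z.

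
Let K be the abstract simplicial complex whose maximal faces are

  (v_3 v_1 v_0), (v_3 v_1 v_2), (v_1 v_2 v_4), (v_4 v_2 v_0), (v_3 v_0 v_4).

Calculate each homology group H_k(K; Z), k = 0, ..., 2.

Take the total order v_0 < v_1 < v_2 < v_3 < v_4 on the vertex set. Then K (dimension 2) consists of the simplices:

  0-simplices (5): [v_0], [v_1], [v_2], [v_3], [v_4]
  1-simplices (10): [v_0,v_1], [v_0,v_2], [v_0,v_3], [v_0,v_4], [v_1,v_2], [v_1,v_3], [v_1,v_4], [v_2,v_3], [v_2,v_4], [v_3,v_4]
  2-simplices (5): [v_0,v_1,v_3], [v_0,v_2,v_4], [v_0,v_3,v_4], [v_1,v_2,v_3], [v_1,v_2,v_4]

Hence C_0 ≅ Z^5, C_1 ≅ Z^10, C_2 ≅ Z^5.

The boundary map ∂_1: C_1 → C_0 sends each edge [p,q] (with p < q) to q − p.
The resulting 5×10 matrix has rank 4, and its Smith normal form has invariant factors (1,1,1,1).

Boundary ∂_2: C_2 → C_1 acts by ∂[p,q,r] = [q,r] − [p,r] + [p,q]. For instance
  ∂[v_1,v_2,v_4] = [v_2,v_4] − [v_1,v_4] + [v_1,v_2],
  ∂[v_0,v_1,v_3] = [v_1,v_3] − [v_0,v_3] + [v_0,v_1].
The resulting 10×5 matrix has rank 5, and its Smith normal form has invariant factors (1,1,1,1,1).

Computing H_k = (kernel of ∂_k) / (image of ∂_{k+1}):

  H_0: rank C_0 − rank ∂_1 = 5 − 4 = 1, and the invariant factors of ∂_1 are all 1, so H_0 ≅ Z.
  H_1: rank ker ∂_1 − rank ∂_2 = (10 − 4) − 5 = 1, and the invariant factors of ∂_2 are all 1, so H_1 ≅ Z.
  H_2: rank ker ∂_2 − rank ∂_3 = (5 − 5) − 0 = 0, and there is no ∂_3, so H_2 ≅ 0.

(K is a triangulation of the Möbius band.)

H_0 = Z,  H_1 = Z,  H_2 = 0.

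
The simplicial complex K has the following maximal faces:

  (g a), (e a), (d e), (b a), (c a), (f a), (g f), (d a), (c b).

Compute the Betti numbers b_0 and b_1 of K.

b_0 = 1, b_1 = 3.

Take the total order a < b < c < d < e < f < g on the vertex set. Then K (dimension 1) consists of the simplices:

  0-simplices (7): a, b, c, d, e, f, g
  1-simplices (9): ab, ac, ad, ae, af, ag, bc, de, fg

so the chain groups are C_0 ≅ Z^7, C_1 ≅ Z^9.

∂_1: C_1 → C_0 is given by ∂[p,q] = [q] − [p]. For instance
  ∂de = e − d.
As a 7×9 matrix over Z this has rank 6, with invariant factors (1,1,1,1,1,1).

Reading off H_k = ker ∂_k / im ∂_{k+1}:

  H_0: rank C_0 − rank ∂_1 = 7 − 6 = 1, and the invariant factors of ∂_1 are all 1, so H_0 = Z.
  H_1: rank ker ∂_1 − rank ∂_2 = (9 − 6) − 0 = 3, and there is no ∂_2, so H_1 = Z^3.

(K is a triangulation of a wedge of 3 circles.)

Hence the Betti numbers are b_0 = 1, b_1 = 3.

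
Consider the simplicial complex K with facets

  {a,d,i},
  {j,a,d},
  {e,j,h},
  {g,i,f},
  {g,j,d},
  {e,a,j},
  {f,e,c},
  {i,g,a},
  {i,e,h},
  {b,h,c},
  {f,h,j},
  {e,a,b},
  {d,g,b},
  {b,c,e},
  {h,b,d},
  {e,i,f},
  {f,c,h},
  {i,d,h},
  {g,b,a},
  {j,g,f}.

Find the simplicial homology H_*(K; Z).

H_0 ≅ Z,  H_1 ≅ Z ⊕ Z_2,  H_2 = 0.

Order the vertices as a < b < c < d < e < f < g < h < i < j. Listing each simplex with vertices in this order, K has dimension 2 with simplices:

  0-simplices (10): a, b, c, d, e, f, g, h, i, j
  1-simplices (30): ab, ad, ae, ag, ai, aj, bc, bd, be, bg, bh, ce, cf, ch, dg, dh, di, dj, ef, eh, ei, ej, fg, fh, fi, fj, gi, gj, hi, hj
  2-simplices (20): abe, abg, adi, adj, aej, agi, bce, bch, bdg, bdh, cef, cfh, dgj, dhi, efi, ehi, ehj, fgi, fgj, fhj

giving chain groups C_0 ≅ Z^10, C_1 ≅ Z^30, C_2 ≅ Z^20.

Boundary ∂_1: C_1 → C_0 maps an edge to its endpoints' difference, ∂[p,q] = q − p. For instance
  ∂bc = c − b.
The 10×30 boundary matrix has rank 9 and Smith normal form diag(1,1,1,1,1,1,1,1,1).

∂_2: C_2 → C_1 maps a triangle to the signed sum of its edges. For instance
  ∂cef = ef − cf + ce,
  ∂bdh = dh − bh + bd.
This gives a 30×20 integer matrix of rank 20; reducing to Smith normal form yields diagonal entries (1,1,1,1,1,1,1,1,1,1,1,1,1,1,1,1,1,1,1,2).

Now H_k = ker ∂_k / im ∂_{k+1}, so:

  H_0: rank C_0 − rank ∂_1 = 10 − 9 = 1, and the invariant factors of ∂_1 are all 1, so H_0 ≅ Z.
  H_1: rank ker ∂_1 − rank ∂_2 = (30 − 9) − 20 = 1, and ∂_2 has invariant factor 2 > 1, so H_1 ≅ Z ⊕ Z_2.
  H_2: rank ker ∂_2 − rank ∂_3 = (20 − 20) − 0 = 0, and there is no ∂_3, so H_2 ≅ 0.

As a check, the Euler characteristic is 10 − 30 + 20 = 0, which agrees with 1 − 1 + 0 = 0.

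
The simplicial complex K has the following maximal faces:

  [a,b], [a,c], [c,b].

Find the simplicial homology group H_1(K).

H_1 ≅ Z.

Take the total order a < b < c on the vertex set. Then K (dimension 1) consists of the simplices:

  0-simplices (3): a, b, c
  1-simplices (3): ab, ac, bc

giving chain groups C_0 ≅ Z^3, C_1 ≅ Z^3.

∂_1: C_1 → C_0 sends each edge [p,q] (with p < q) to q − p.
This gives a 3×3 integer matrix of rank 2; reducing to Smith normal form yields diagonal entries (1,1).

Computing H_k = (kernel of ∂_k) / (image of ∂_{k+1}):

  H_1: rank ker ∂_1 − rank ∂_2 = (3 − 2) − 0 = 1, and there is no ∂_2, so H_1 = Z.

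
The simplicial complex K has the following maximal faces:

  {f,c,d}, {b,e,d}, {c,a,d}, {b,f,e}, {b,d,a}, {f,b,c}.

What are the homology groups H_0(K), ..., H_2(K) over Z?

K has 6 vertices, 12 edges, 6 triangles.
rank ∂_0 = 0, rank ∂_1 = 5 ⇒ b_0 = 6 − 0 − 5 = 1; all invariant factors of ∂_1 are 1 so no torsion. So H_0 ≅ Z.
rank ∂_1 = 5, rank ∂_2 = 6 ⇒ b_1 = 12 − 5 − 6 = 1; all invariant factors of ∂_2 are 1 so no torsion. So H_1 ≅ Z.
rank ∂_2 = 6, rank ∂_3 = 0 ⇒ b_2 = 6 − 6 − 0 = 0. So H_2 ≅ 0.

H_0 ≅ Z,  H_1 ≅ Z,  H_2 = 0.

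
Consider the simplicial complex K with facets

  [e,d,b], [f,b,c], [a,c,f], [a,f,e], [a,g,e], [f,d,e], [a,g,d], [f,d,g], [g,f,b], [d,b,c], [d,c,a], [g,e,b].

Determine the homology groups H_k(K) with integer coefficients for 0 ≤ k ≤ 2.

Order the vertices as a < b < c < d < e < f < g. Listing each simplex with vertices in this order, K has dimension 2 with simplices:

  0-simplices (7): a, b, c, d, e, f, g
  1-simplices (18): ac, ad, ae, af, ag, bc, bd, be, bf, bg, cd, cf, de, df, dg, ef, eg, fg
  2-simplices (12): acd, acf, adg, aef, aeg, bcd, bcf, bde, beg, bfg, def, dfg

Hence C_0 ≅ Z^7, C_1 ≅ Z^18, C_2 ≅ Z^12.

∂_1: C_1 → C_0 sends each edge [p,q] (with p < q) to q − p. For instance
  ∂ac = c − a.
This gives a 7×18 integer matrix of rank 6; reducing to Smith normal form yields diagonal entries (1,1,1,1,1,1).

∂_2: C_2 → C_1 maps a triangle to the signed sum of its edges. For instance
  ∂acf = cf − af + ac,
  ∂bcf = cf − bf + bc.
This gives a 18×12 integer matrix of rank 12; reducing to Smith normal form yields diagonal entries (1,1,1,1,1,1,1,1,1,1,1,2).

Computing H_k = (kernel of ∂_k) / (image of ∂_{k+1}):

  H_0: rank C_0 − rank ∂_1 = 7 − 6 = 1, and the invariant factors of ∂_1 are all 1, so H_0 ≅ Z.
  H_1: rank ker ∂_1 − rank ∂_2 = (18 − 6) − 12 = 0, and ∂_2 has invariant factor 2 > 1, so H_1 ≅ Z/2.
  H_2: rank ker ∂_2 − rank ∂_3 = (12 − 12) − 0 = 0, and there is no ∂_3, so H_2 ≅ 0.

As a check, the Euler characteristic is 7 − 18 + 12 = 1, which agrees with 1 − 0 + 0 = 1.

H_0 = Z,  H_1 = Z/2,  H_2 = 0.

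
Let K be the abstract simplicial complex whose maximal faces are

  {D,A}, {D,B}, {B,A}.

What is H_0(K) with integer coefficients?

H_0 ≅ Z.

Order the vertices as A < B < D. Listing each simplex with vertices in this order, K has dimension 1 with simplices:

  0-simplices (3): A, B, D
  1-simplices (3): AB, AD, BD

so the chain groups are C_0 ≅ Z^3, C_1 ≅ Z^3.

Boundary ∂_1: C_1 → C_0 sends each edge [p,q] (with p < q) to q − p.
This gives a 3×3 integer matrix of rank 2; reducing to Smith normal form yields diagonal entries (1,1).

Reading off H_k = ker ∂_k / im ∂_{k+1}:

  H_0: rank C_0 − rank ∂_1 = 3 − 2 = 1, and the invariant factors of ∂_1 are all 1, so H_0 ≅ Z.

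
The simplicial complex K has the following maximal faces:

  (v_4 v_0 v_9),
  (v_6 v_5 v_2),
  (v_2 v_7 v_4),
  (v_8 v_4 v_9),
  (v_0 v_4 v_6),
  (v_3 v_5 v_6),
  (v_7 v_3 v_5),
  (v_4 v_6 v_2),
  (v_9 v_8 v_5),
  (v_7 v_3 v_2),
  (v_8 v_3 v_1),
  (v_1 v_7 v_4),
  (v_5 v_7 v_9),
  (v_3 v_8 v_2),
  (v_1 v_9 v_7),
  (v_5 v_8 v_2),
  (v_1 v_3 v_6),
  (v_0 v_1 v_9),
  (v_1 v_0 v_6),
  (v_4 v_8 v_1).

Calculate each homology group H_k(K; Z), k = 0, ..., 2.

H_0 ≅ Z,  H_1 ≅ Z ⊕ Z/2Z,  H_2 = 0.

Take the total order v_0 < v_1 < v_2 < v_3 < v_4 < v_5 < v_6 < v_7 < v_8 < v_9 on the vertex set. Then K (dimension 2) consists of the simplices:

  0-simplices (10): [v_0], [v_1], [v_2], [v_3], [v_4], [v_5], [v_6], [v_7], [v_8], [v_9]
  1-simplices (30): (30 of them)
  2-simplices (20): (20 of them)

so the chain groups are C_0 ≅ Z^10, C_1 ≅ Z^30, C_2 ≅ Z^20.

∂_1: C_1 → C_0 maps an edge to its endpoints' difference, ∂[p,q] = q − p. For instance
  ∂[v_1,v_4] = [v_4] − [v_1].
As a 10×30 matrix over Z this has rank 9, with invariant factors (1,1,1,1,1,1,1,1,1).

∂_2: C_2 → C_1 sends each 2-simplex [p,q,r] to [q,r] − [p,r] + [p,q]. For instance
  ∂[v_0,v_1,v_6] = [v_1,v_6] − [v_0,v_6] + [v_0,v_1],
  ∂[v_0,v_4,v_6] = [v_4,v_6] − [v_0,v_6] + [v_0,v_4].
The 30×20 boundary matrix has rank 20 and Smith normal form diag(1,1,1,1,1,1,1,1,1,1,1,1,1,1,1,1,1,1,1,2).

Computing H_k = (kernel of ∂_k) / (image of ∂_{k+1}):

  H_0: rank C_0 − rank ∂_1 = 10 − 9 = 1, and the invariant factors of ∂_1 are all 1, so H_0 = Z.
  H_1: rank ker ∂_1 − rank ∂_2 = (30 − 9) − 20 = 1, and ∂_2 has invariant factor 2 > 1, so H_1 = Z ⊕ Z/2Z.
  H_2: rank ker ∂_2 − rank ∂_3 = (20 − 20) − 0 = 0, and there is no ∂_3, so H_2 = 0.

(K is a triangulation of the Klein bottle.)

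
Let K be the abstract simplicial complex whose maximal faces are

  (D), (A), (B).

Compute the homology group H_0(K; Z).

H_0 ≅ Z^3.

We work with the vertex ordering A < B < D. The simplices of K, each written with vertices in increasing order, are:

  0-simplices (3): A, B, D

giving chain groups C_0 ≅ Z^3.

Computing H_k = (kernel of ∂_k) / (image of ∂_{k+1}):

  H_0: rank C_0 − rank ∂_1 = 3 − 0 = 3, and there is no ∂_1, so H_0 = Z^3.

(K is a triangulation of a set of 3 points.)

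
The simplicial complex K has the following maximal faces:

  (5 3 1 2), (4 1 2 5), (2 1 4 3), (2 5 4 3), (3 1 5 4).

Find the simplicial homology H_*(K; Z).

H_0 = Z,  H_1 = 0,  H_2 = 0,  H_3 = Z.

We work with the vertex ordering 1 < 2 < 3 < 4 < 5. The simplices of K, each written with vertices in increasing order, are:

  0-simplices (5): [1], [2], [3], [4], [5]
  1-simplices (10): [1,2], [1,3], [1,4], [1,5], [2,3], [2,4], [2,5], [3,4], [3,5], [4,5]
  2-simplices (10): [1,2,3], [1,2,4], [1,2,5], [1,3,4], [1,3,5], [1,4,5], [2,3,4], [2,3,5], [2,4,5], [3,4,5]
  3-simplices (5): [1,2,3,4], [1,2,3,5], [1,2,4,5], [1,3,4,5], [2,3,4,5]

giving chain groups C_0 ≅ Z^5, C_1 ≅ Z^10, C_2 ≅ Z^10, C_3 ≅ Z^5.

The boundary map ∂_1: C_1 → C_0 sends each edge [p,q] (with p < q) to q − p. For instance
  ∂[1,5] = [5] − [1].
The 5×10 boundary matrix has rank 4 and Smith normal form diag(1,1,1,1).

Boundary ∂_2: C_2 → C_1 maps a triangle to the signed sum of its edges. For instance
  ∂[1,3,5] = [3,5] − [1,5] + [1,3],
  ∂[1,2,5] = [2,5] − [1,5] + [1,2].
As a 10×10 matrix over Z this has rank 6, with invariant factors (1,1,1,1,1,1).

Boundary ∂_3: C_3 → C_2 sends each 3-simplex σ to the alternating sum Σ_i (−1)^i (σ with its i-th vertex removed). For instance
  ∂[1,2,4,5] = [2,4,5] − [1,4,5] + [1,2,5] − [1,2,4],
  ∂[1,3,4,5] = [3,4,5] − [1,4,5] + [1,3,5] − [1,3,4].
This gives a 10×5 integer matrix of rank 4; reducing to Smith normal form yields diagonal entries (1,1,1,1).

Reading off H_k = ker ∂_k / im ∂_{k+1}:

  H_0: rank C_0 − rank ∂_1 = 5 − 4 = 1, and the invariant factors of ∂_1 are all 1, so H_0 ≅ Z.
  H_1: rank ker ∂_1 − rank ∂_2 = (10 − 4) − 6 = 0, and the invariant factors of ∂_2 are all 1, so H_1 ≅ 0.
  H_2: rank ker ∂_2 − rank ∂_3 = (10 − 6) − 4 = 0, and the invariant factors of ∂_3 are all 1, so H_2 ≅ 0.
  H_3: rank ker ∂_3 − rank ∂_4 = (5 − 4) − 0 = 1, and there is no ∂_4, so H_3 ≅ Z.

As a check, the Euler characteristic is 5 − 10 + 10 − 5 = 0, which agrees with 1 − 0 + 0 − 1 = 0.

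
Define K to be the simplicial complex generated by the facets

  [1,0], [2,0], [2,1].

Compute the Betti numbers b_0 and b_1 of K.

b_0 = 1, b_1 = 1.

We work with the vertex ordering 0 < 1 < 2. The simplices of K, each written with vertices in increasing order, are:

  0-simplices (3): [0], [1], [2]
  1-simplices (3): [0,1], [0,2], [1,2]

giving chain groups C_0 ≅ Z^3, C_1 ≅ Z^3.

Boundary ∂_1: C_1 → C_0 maps an edge to its endpoints' difference, ∂[p,q] = q − p.
The 3×3 boundary matrix has rank 2 and Smith normal form diag(1,1).

Now H_k = ker ∂_k / im ∂_{k+1}, so:

  H_0: rank C_0 − rank ∂_1 = 3 − 2 = 1, and the invariant factors of ∂_1 are all 1, so H_0 = Z.
  H_1: rank ker ∂_1 − rank ∂_2 = (3 − 2) − 0 = 1, and there is no ∂_2, so H_1 = Z.

As a check, the Euler characteristic is 3 − 3 = 0, which agrees with 1 − 1 = 0.

Hence the Betti numbers are b_0 = 1, b_1 = 1.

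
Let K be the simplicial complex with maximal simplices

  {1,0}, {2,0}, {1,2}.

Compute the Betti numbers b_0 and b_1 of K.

b_0 = 1, b_1 = 1.

Take the total order 0 < 1 < 2 on the vertex set. Then K (dimension 1) consists of the simplices:

  0-simplices (3): [0], [1], [2]
  1-simplices (3): [0,1], [0,2], [1,2]

Hence C_0 ≅ Z^3, C_1 ≅ Z^3.

∂_1: C_1 → C_0 sends each edge [p,q] (with p < q) to q − p. For instance
  ∂[1,2] = [2] − [1].
The resulting 3×3 matrix has rank 2, and its Smith normal form has invariant factors (1,1).

Now H_k = ker ∂_k / im ∂_{k+1}, so:

  H_0: rank C_0 − rank ∂_1 = 3 − 2 = 1, and the invariant factors of ∂_1 are all 1, so H_0 ≅ Z.
  H_1: rank ker ∂_1 − rank ∂_2 = (3 − 2) − 0 = 1, and there is no ∂_2, so H_1 ≅ Z.

As a check, the Euler characteristic is 3 − 3 = 0, which agrees with 1 − 1 = 0.

Hence the Betti numbers are b_0 = 1, b_1 = 1.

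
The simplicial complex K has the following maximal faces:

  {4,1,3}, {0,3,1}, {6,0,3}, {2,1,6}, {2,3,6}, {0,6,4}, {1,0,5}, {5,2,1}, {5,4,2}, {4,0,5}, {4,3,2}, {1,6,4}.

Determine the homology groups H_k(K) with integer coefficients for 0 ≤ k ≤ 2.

Order the vertices as 0 < 1 < 2 < 3 < 4 < 5 < 6. Listing each simplex with vertices in this order, K has dimension 2 with simplices:

  0-simplices (7): [0], [1], [2], [3], [4], [5], [6]
  1-simplices (18): [0,1], [0,3], [0,4], [0,5], [0,6], [1,2], [1,3], [1,4], [1,5], [1,6], [2,3], [2,4], [2,5], [2,6], [3,4], [3,6], [4,5], [4,6]
  2-simplices (12): [0,1,3], [0,1,5], [0,3,6], [0,4,5], [0,4,6], [1,2,5], [1,2,6], [1,3,4], [1,4,6], [2,3,4], [2,3,6], [2,4,5]

so the chain groups are C_0 ≅ Z^7, C_1 ≅ Z^18, C_2 ≅ Z^12.

∂_1: C_1 → C_0 maps an edge to its endpoints' difference, ∂[p,q] = q − p. For instance
  ∂[1,6] = [6] − [1].
As a 7×18 matrix over Z this has rank 6, with invariant factors (1,1,1,1,1,1).

∂_2: C_2 → C_1 sends each 2-simplex [p,q,r] to [q,r] − [p,r] + [p,q]. For instance
  ∂[2,4,5] = [4,5] − [2,5] + [2,4],
  ∂[0,3,6] = [3,6] − [0,6] + [0,3].
The 18×12 boundary matrix has rank 12 and Smith normal form diag(1,1,1,1,1,1,1,1,1,1,1,2).

Computing H_k = (kernel of ∂_k) / (image of ∂_{k+1}):

  H_0: rank C_0 − rank ∂_1 = 7 − 6 = 1, and the invariant factors of ∂_1 are all 1, so H_0 ≅ Z.
  H_1: rank ker ∂_1 − rank ∂_2 = (18 − 6) − 12 = 0, and ∂_2 has invariant factor 2 > 1, so H_1 ≅ Z/2Z.
  H_2: rank ker ∂_2 − rank ∂_3 = (12 − 12) − 0 = 0, and there is no ∂_3, so H_2 ≅ 0.

H_0 ≅ Z,  H_1 ≅ Z/2Z,  H_2 = 0.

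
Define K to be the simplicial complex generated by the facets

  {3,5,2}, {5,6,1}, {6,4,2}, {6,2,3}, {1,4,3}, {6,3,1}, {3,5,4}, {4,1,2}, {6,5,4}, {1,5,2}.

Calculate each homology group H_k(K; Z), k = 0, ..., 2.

H_0 = Z,  H_1 = Z/2,  H_2 = 0.

K has 6 vertices, 15 edges, 10 triangles.
rank ∂_0 = 0, rank ∂_1 = 5 ⇒ b_0 = 6 − 0 − 5 = 1; all invariant factors of ∂_1 are 1 so no torsion. So H_0 = Z.
rank ∂_1 = 5, rank ∂_2 = 10 ⇒ b_1 = 15 − 5 − 10 = 0; ∂_2 has invariant factor(s) [2] giving torsion. So H_1 = Z/2.
rank ∂_2 = 10, rank ∂_3 = 0 ⇒ b_2 = 10 − 10 − 0 = 0. So H_2 = 0.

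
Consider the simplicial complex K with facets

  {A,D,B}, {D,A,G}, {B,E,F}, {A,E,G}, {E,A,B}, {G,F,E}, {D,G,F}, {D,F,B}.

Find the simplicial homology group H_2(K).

H_2 = Z.

We work with the vertex ordering A < B < D < E < F < G. The simplices of K, each written with vertices in increasing order, are:

  0-simplices (6): A, B, D, E, F, G
  1-simplices (12): AB, AD, AE, AG, BD, BE, BF, DF, DG, EF, EG, FG
  2-simplices (8): ABD, ABE, ADG, AEG, BDF, BEF, DFG, EFG

so the chain groups are C_0 ≅ Z^6, C_1 ≅ Z^12, C_2 ≅ Z^8.

∂_1: C_1 → C_0 is given by ∂[p,q] = [q] − [p].
This gives a 6×12 integer matrix of rank 5; reducing to Smith normal form yields diagonal entries (1,1,1,1,1).

∂_2: C_2 → C_1 sends each 2-simplex [p,q,r] to [q,r] − [p,r] + [p,q]. For instance
  ∂ADG = DG − AG + AD,
  ∂DFG = FG − DG + DF.
As a 12×8 matrix over Z this has rank 7, with invariant factors (1,1,1,1,1,1,1).

Computing H_k = (kernel of ∂_k) / (image of ∂_{k+1}):

  H_2: rank ker ∂_2 − rank ∂_3 = (8 − 7) − 0 = 1, and there is no ∂_3, so H_2 = Z.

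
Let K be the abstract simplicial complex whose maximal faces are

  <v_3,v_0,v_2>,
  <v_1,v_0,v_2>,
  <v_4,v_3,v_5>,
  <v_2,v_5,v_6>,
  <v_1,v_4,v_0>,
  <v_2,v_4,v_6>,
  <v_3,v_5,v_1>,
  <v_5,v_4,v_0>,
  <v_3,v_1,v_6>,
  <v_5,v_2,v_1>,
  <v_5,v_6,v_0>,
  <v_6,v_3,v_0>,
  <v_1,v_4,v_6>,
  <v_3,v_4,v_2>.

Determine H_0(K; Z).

H_0 = Z.

Order the vertices as v_0 < v_1 < v_2 < v_3 < v_4 < v_5 < v_6. Listing each simplex with vertices in this order, K has dimension 2 with simplices:

  0-simplices (7): [v_0], [v_1], [v_2], [v_3], [v_4], [v_5], [v_6]
  1-simplices (21): (21 of them)
  2-simplices (14): (14 of them)

giving chain groups C_0 ≅ Z^7, C_1 ≅ Z^21, C_2 ≅ Z^14.

∂_1: C_1 → C_0 sends each edge [p,q] (with p < q) to q − p. For instance
  ∂[v_1,v_6] = [v_6] − [v_1].
As a 7×21 matrix over Z this has rank 6, with invariant factors (1,1,1,1,1,1).

∂_2: C_2 → C_1 acts by ∂[p,q,r] = [q,r] − [p,r] + [p,q]. For instance
  ∂[v_1,v_3,v_6] = [v_3,v_6] − [v_1,v_6] + [v_1,v_3],
  ∂[v_1,v_4,v_6] = [v_4,v_6] − [v_1,v_6] + [v_1,v_4].
This gives a 21×14 integer matrix of rank 13; reducing to Smith normal form yields diagonal entries (1,1,1,1,1,1,1,1,1,1,1,1,1).

Reading off H_k = ker ∂_k / im ∂_{k+1}:

  H_0: rank C_0 − rank ∂_1 = 7 − 6 = 1, and the invariant factors of ∂_1 are all 1, so H_0 = Z.

(K is a triangulation of the torus T^2.)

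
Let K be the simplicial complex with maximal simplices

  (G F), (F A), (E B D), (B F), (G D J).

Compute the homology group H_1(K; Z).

Fix the vertex order A < B < D < E < F < G < J and write every simplex with vertices in increasing order. Then dim K = 2 and the simplices of K are:

  0-simplices (7): A, B, D, E, F, G, J
  1-simplices (9): AF, BD, BE, BF, DE, DG, DJ, FG, GJ
  2-simplices (2): BDE, DGJ

so the chain groups are C_0 ≅ Z^7, C_1 ≅ Z^9, C_2 ≅ Z^2.

The boundary map ∂_1: C_1 → C_0 is given by ∂[p,q] = [q] − [p]. For instance
  ∂BF = F − B.
This gives a 7×9 integer matrix of rank 6; reducing to Smith normal form yields diagonal entries (1,1,1,1,1,1).

Boundary ∂_2: C_2 → C_1 acts by ∂[p,q,r] = [q,r] − [p,r] + [p,q]. For instance
  ∂BDE = DE − BE + BD,
  ∂DGJ = GJ − DJ + DG.
This gives a 9×2 integer matrix of rank 2; reducing to Smith normal form yields diagonal entries (1,1).

Computing H_k = (kernel of ∂_k) / (image of ∂_{k+1}):

  H_1: rank ker ∂_1 − rank ∂_2 = (9 − 6) − 2 = 1, and the invariant factors of ∂_2 are all 1, so H_1 = Z.

H_1 = Z.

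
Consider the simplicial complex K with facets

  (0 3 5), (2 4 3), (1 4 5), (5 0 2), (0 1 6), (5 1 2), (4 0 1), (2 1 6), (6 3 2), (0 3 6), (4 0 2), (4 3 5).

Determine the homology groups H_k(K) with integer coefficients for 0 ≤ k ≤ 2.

H_0 ≅ Z,  H_1 ≅ Z/2,  H_2 = 0.

Take the total order 0 < 1 < 2 < 3 < 4 < 5 < 6 on the vertex set. Then K (dimension 2) consists of the simplices:

  0-simplices (7): [0], [1], [2], [3], [4], [5], [6]
  1-simplices (18): [0,1], [0,2], [0,3], [0,4], [0,5], [0,6], [1,2], [1,4], [1,5], [1,6], [2,3], [2,4], [2,5], [2,6], [3,4], [3,5], [3,6], [4,5]
  2-simplices (12): [0,1,4], [0,1,6], [0,2,4], [0,2,5], [0,3,5], [0,3,6], [1,2,5], [1,2,6], [1,4,5], [2,3,4], [2,3,6], [3,4,5]

giving chain groups C_0 ≅ Z^7, C_1 ≅ Z^18, C_2 ≅ Z^12.

∂_1: C_1 → C_0 maps an edge to its endpoints' difference, ∂[p,q] = q − p.
The 7×18 boundary matrix has rank 6 and Smith normal form diag(1,1,1,1,1,1).

Boundary ∂_2: C_2 → C_1 acts by ∂[p,q,r] = [q,r] − [p,r] + [p,q]. For instance
  ∂[1,2,6] = [2,6] − [1,6] + [1,2],
  ∂[0,2,5] = [2,5] − [0,5] + [0,2].
The 18×12 boundary matrix has rank 12 and Smith normal form diag(1,1,1,1,1,1,1,1,1,1,1,2).

From H_k ≅ ker(∂_k) / im(∂_{k+1}) we obtain:

  H_0: rank C_0 − rank ∂_1 = 7 − 6 = 1, and the invariant factors of ∂_1 are all 1, so H_0 ≅ Z.
  H_1: rank ker ∂_1 − rank ∂_2 = (18 − 6) − 12 = 0, and ∂_2 has invariant factor 2 > 1, so H_1 ≅ Z/2.
  H_2: rank ker ∂_2 − rank ∂_3 = (12 − 12) − 0 = 0, and there is no ∂_3, so H_2 ≅ 0.

As a check, the Euler characteristic is 7 − 18 + 12 = 1, which agrees with 1 − 0 + 0 = 1.
(K is a triangulation of the real projective plane RP^2.)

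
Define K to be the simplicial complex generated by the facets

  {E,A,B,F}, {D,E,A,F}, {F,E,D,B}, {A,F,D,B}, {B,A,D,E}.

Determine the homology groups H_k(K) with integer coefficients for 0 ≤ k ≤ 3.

Order the vertices as A < B < D < E < F. Listing each simplex with vertices in this order, K has dimension 3 with simplices:

  0-simplices (5): A, B, D, E, F
  1-simplices (10): AB, AD, AE, AF, BD, BE, BF, DE, DF, EF
  2-simplices (10): ABD, ABE, ABF, ADE, ADF, AEF, BDE, BDF, BEF, DEF
  3-simplices (5): ABDE, ABDF, ABEF, ADEF, BDEF

Hence C_0 ≅ Z^5, C_1 ≅ Z^10, C_2 ≅ Z^10, C_3 ≅ Z^5.

Boundary ∂_1: C_1 → C_0 is given by ∂[p,q] = [q] − [p]. For instance
  ∂BE = E − B.
The 5×10 boundary matrix has rank 4 and Smith normal form diag(1,1,1,1).

∂_2: C_2 → C_1 maps a triangle to the signed sum of its edges. For instance
  ∂DEF = EF − DF + DE,
  ∂ABE = BE − AE + AB.
The 10×10 boundary matrix has rank 6 and Smith normal form diag(1,1,1,1,1,1).

∂_3: C_3 → C_2 sends each 3-simplex σ to the alternating sum Σ_i (−1)^i (σ with its i-th vertex removed). For instance
  ∂ABDE = BDE − ADE + ABE − ABD,
  ∂ADEF = DEF − AEF + ADF − ADE.
The 10×5 boundary matrix has rank 4 and Smith normal form diag(1,1,1,1).

Now H_k = ker ∂_k / im ∂_{k+1}, so:

  H_0: rank C_0 − rank ∂_1 = 5 − 4 = 1, and the invariant factors of ∂_1 are all 1, so H_0 ≅ Z.
  H_1: rank ker ∂_1 − rank ∂_2 = (10 − 4) − 6 = 0, and the invariant factors of ∂_2 are all 1, so H_1 ≅ 0.
  H_2: rank ker ∂_2 − rank ∂_3 = (10 − 6) − 4 = 0, and the invariant factors of ∂_3 are all 1, so H_2 ≅ 0.
  H_3: rank ker ∂_3 − rank ∂_4 = (5 − 4) − 0 = 1, and there is no ∂_4, so H_3 ≅ Z.

H_0 ≅ Z,  H_1 = 0,  H_2 = 0,  H_3 ≅ Z.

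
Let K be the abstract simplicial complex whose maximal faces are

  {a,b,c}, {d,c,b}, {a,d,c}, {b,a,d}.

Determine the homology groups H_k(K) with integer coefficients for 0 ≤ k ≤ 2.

H_0 = Z,  H_1 = 0,  H_2 = Z.

Fix the vertex order a < b < c < d and write every simplex with vertices in increasing order. Then dim K = 2 and the simplices of K are:

  0-simplices (4): a, b, c, d
  1-simplices (6): ab, ac, ad, bc, bd, cd
  2-simplices (4): abc, abd, acd, bcd

so the chain groups are C_0 ≅ Z^4, C_1 ≅ Z^6, C_2 ≅ Z^4.

Boundary ∂_1: C_1 → C_0 sends each edge [p,q] (with p < q) to q − p.
The resulting 4×6 matrix has rank 3, and its Smith normal form has invariant factors (1,1,1).

The boundary map ∂_2: C_2 → C_1 acts by ∂[p,q,r] = [q,r] − [p,r] + [p,q]. For instance
  ∂acd = cd − ad + ac,
  ∂abd = bd − ad + ab.
This gives a 6×4 integer matrix of rank 3; reducing to Smith normal form yields diagonal entries (1,1,1).

From H_k ≅ ker(∂_k) / im(∂_{k+1}) we obtain:

  H_0: rank C_0 − rank ∂_1 = 4 − 3 = 1, and the invariant factors of ∂_1 are all 1, so H_0 ≅ Z.
  H_1: rank ker ∂_1 − rank ∂_2 = (6 − 3) − 3 = 0, and the invariant factors of ∂_2 are all 1, so H_1 ≅ 0.
  H_2: rank ker ∂_2 − rank ∂_3 = (4 − 3) − 0 = 1, and there is no ∂_3, so H_2 ≅ Z.

(K is a triangulation of the 2-sphere S^2.)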